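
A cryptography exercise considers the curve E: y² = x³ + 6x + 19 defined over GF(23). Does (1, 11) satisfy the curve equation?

y² = 11² ≡ 6; x³ + 6x + 19 = 26 ≡ 3 (mod 23). 6 ≠ 3.

no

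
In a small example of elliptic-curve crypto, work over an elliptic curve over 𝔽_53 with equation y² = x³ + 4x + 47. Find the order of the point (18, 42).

3

2P: tangent at (18, 42): λ = (3·18² + 4)/(2·42) ≡ 22/31. 31⁻¹ ≡ 12 (mod 53), so λ ≡ 22·12 ≡ 52.
  x = λ² - 18 - 18 = 2704 - 36 ≡ 18; y = λ·(18 - 18) - 42 ≡ 11. → (18, 11)
3P: (18, 11) + (18, 42): same x and y₁ ≡ -y₂, so the sum is the point at infinity.
3P = the point at infinity, so the order is 3.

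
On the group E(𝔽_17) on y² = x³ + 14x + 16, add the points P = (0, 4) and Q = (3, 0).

(0, 4) + (3, 0). λ = (0 - 4)/(3 - 0) ≡ 13/3 mod 17. 3⁻¹ ≡ 6 (mod 17), so λ ≡ 10.
  x = λ² - 0 - 3 = 100 - 3 ≡ 12; y = λ·(0 - 12) - 4 ≡ 12. → (12, 12)

(12, 12)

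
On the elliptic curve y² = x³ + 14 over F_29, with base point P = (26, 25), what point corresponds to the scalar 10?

Double-and-add on 10 = (1010)₂. Start with P = (26, 25) for the leading 1-bit.
double: tangent at (26, 25): λ = (3·26² + 0)/(2·25) ≡ 27/21. 21⁻¹ ≡ 18 (mod 29), so λ ≡ 27·18 ≡ 22.
  x = λ² - 26 - 26 = 484 - 52 ≡ 26; y = λ·(26 - 26) - 25 ≡ 4. → (26, 4)
double: tangent at (26, 4): λ = (3·26² + 0)/(2·4) ≡ 27/8. 8⁻¹ ≡ 11 (mod 29) since 8·11 = 88 ≡ 1, so λ ≡ 27·11 ≡ 7.
  x = λ² - 26 - 26 = 49 - 52 ≡ 26; y = λ·(26 - 26) - 4 ≡ 25. → (26, 25)
add P: tangent at (26, 25): λ = (3·26² + 0)/(2·25) ≡ 27/21. 21⁻¹ ≡ 18 (mod 29), so λ ≡ 27·18 ≡ 22.
  x = λ² - 26 - 26 = 484 - 52 ≡ 26; y = λ·(26 - 26) - 25 ≡ 4. → (26, 4)
double: tangent at (26, 4): λ = (3·26² + 0)/(2·4) ≡ 27/8. 8⁻¹ ≡ 11 (mod 29) since 8·11 = 88 ≡ 1, so λ ≡ 27·11 ≡ 7.
  x = λ² - 26 - 26 = 49 - 52 ≡ 26; y = λ·(26 - 26) - 4 ≡ 25. → (26, 25)

(26, 25)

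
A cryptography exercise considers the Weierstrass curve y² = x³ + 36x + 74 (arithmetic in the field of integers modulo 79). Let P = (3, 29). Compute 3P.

O

Repeated addition: build up to 3P.
2P: tangent at (3, 29): λ = (3·3² + 36)/(2·29) ≡ 63/58. 58⁻¹ ≡ 15 (mod 79) since 58·15 = 870 ≡ 1, so λ ≡ 63·15 ≡ 76.
  x = λ² - 3 - 3 = 5776 - 6 ≡ 3; y = λ·(3 - 3) - 29 ≡ 50. → (3, 50)
3P: (3, 50) + (3, 29): same x and y₁ ≡ -y₂, so the sum is O.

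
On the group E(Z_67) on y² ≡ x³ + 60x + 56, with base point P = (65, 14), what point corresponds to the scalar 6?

Repeated addition: build up to 6P.
2P: tangent at (65, 14): λ = (3·65² + 60)/(2·14) ≡ 5/28. 28⁻¹ ≡ 12 (mod 67), so λ ≡ 5·12 ≡ 60.
  x = λ² - 65 - 65 = 3600 - 130 ≡ 53; y = λ·(65 - 53) - 14 ≡ 36. → (53, 36)
3P: (53, 36) + (65, 14). λ = (14 - 36)/(65 - 53) ≡ 45/12 mod 67. 12⁻¹ ≡ 28 (mod 67), so λ ≡ 54.
  x = λ² - 53 - 65 = 2916 - 118 ≡ 51; y = λ·(53 - 51) - 36 ≡ 5. → (51, 5)
4P: (51, 5) + (65, 14). λ = (14 - 5)/(65 - 51) ≡ 9/14 mod 67. 14⁻¹ ≡ 24 (mod 67), so λ ≡ 15.
  x = λ² - 51 - 65 = 225 - 116 ≡ 42; y = λ·(51 - 42) - 5 ≡ 63. → (42, 63)
5P: (42, 63) + (65, 14). λ = (14 - 63)/(65 - 42) ≡ 18/23 mod 67. 23⁻¹ ≡ 35 (mod 67), so λ ≡ 27.
  x = λ² - 42 - 65 = 729 - 107 ≡ 19; y = λ·(42 - 19) - 63 ≡ 22. → (19, 22)
6P: (19, 22) + (65, 14). λ = (14 - 22)/(65 - 19) ≡ 59/46 mod 67. 46⁻¹ ≡ 51 (mod 67), so λ ≡ 61.
  x = λ² - 19 - 65 = 3721 - 84 ≡ 19; y = λ·(19 - 19) - 22 ≡ 45. → (19, 45)

(19, 45)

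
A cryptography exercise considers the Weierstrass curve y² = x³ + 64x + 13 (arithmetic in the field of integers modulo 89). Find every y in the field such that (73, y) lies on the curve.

12, 77

x³ + 64x + 13 = 393702 ≡ 55 (mod 89).
Square roots of 55 mod 89: 12 and 77 (since 12² = 144 ≡ 55).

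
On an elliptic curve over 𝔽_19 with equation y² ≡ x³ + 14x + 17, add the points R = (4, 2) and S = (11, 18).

(4, 2) + (11, 18). λ = (18 - 2)/(11 - 4) ≡ 16/7 mod 19. 7⁻¹ ≡ 11 (mod 19) since 7·11 = 77 ≡ 1, so λ ≡ 5.
  x = λ² - 4 - 11 = 25 - 15 ≡ 10; y = λ·(4 - 10) - 2 ≡ 6. → (10, 6)

(10, 6)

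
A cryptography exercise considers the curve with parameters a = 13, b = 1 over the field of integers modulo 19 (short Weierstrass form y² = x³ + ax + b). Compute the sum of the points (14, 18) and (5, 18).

(0, 1)

(14, 18) + (5, 18). λ = (18 - 18)/(5 - 14) ≡ 0/10 mod 19. 10⁻¹ ≡ 2 (mod 19) since 10·2 = 20 ≡ 1, so λ ≡ 0.
  x = λ² - 14 - 5 = 0 - 19 ≡ 0; y = λ·(14 - 0) - 18 ≡ 1. → (0, 1)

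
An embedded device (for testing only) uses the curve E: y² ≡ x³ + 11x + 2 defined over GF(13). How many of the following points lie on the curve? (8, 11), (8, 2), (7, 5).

2

(8, 11): 11² ≡ 4, rhs ≡ 4 → on.
(8, 2): 2² ≡ 4, rhs ≡ 4 → on.
(7, 5): 5² ≡ 12, rhs ≡ 6 → off.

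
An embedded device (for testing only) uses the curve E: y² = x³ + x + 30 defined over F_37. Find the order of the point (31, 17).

11

2P: tangent at (31, 17): λ = (3·31² + 1)/(2·17) ≡ 35/34. 34⁻¹ ≡ 12 (mod 37) since 34·12 = 408 ≡ 1, so λ ≡ 35·12 ≡ 13.
  x = λ² - 31 - 31 = 169 - 62 ≡ 33; y = λ·(31 - 33) - 17 ≡ 31. → (33, 31)
3P: (33, 31) + (31, 17). λ = (17 - 31)/(31 - 33) ≡ 23/35 mod 37. 35⁻¹ ≡ 18 (mod 37), so λ ≡ 7.
  x = λ² - 33 - 31 = 49 - 64 ≡ 22; y = λ·(33 - 22) - 31 ≡ 9. → (22, 9)
4P: (22, 9) + (31, 17). λ = (17 - 9)/(31 - 22) ≡ 8/9 mod 37. 9⁻¹ ≡ 33 (mod 37) since 9·33 = 297 ≡ 1, so λ ≡ 5.
  x = λ² - 22 - 31 = 25 - 53 ≡ 9; y = λ·(22 - 9) - 9 ≡ 19. → (9, 19)
5P: (9, 19) + (31, 17). λ = (17 - 19)/(31 - 9) ≡ 35/22 mod 37. 22⁻¹ ≡ 32 (mod 37), so λ ≡ 10.
  x = λ² - 9 - 31 = 100 - 40 ≡ 23; y = λ·(9 - 23) - 19 ≡ 26. → (23, 26)
6P: (23, 26) + (31, 17). λ = (17 - 26)/(31 - 23) ≡ 28/8 mod 37. 8⁻¹ ≡ 14 (mod 37), so λ ≡ 22.
  x = λ² - 23 - 31 = 484 - 54 ≡ 23; y = λ·(23 - 23) - 26 ≡ 11. → (23, 11)
7P: (23, 11) + (31, 17). λ = (17 - 11)/(31 - 23) ≡ 6/8 mod 37. 8⁻¹ ≡ 14 (mod 37), so λ ≡ 10.
  x = λ² - 23 - 31 = 100 - 54 ≡ 9; y = λ·(23 - 9) - 11 ≡ 18. → (9, 18)
8P: (9, 18) + (31, 17). λ = (17 - 18)/(31 - 9) ≡ 36/22 mod 37. 22⁻¹ ≡ 32 (mod 37), so λ ≡ 5.
  x = λ² - 9 - 31 = 25 - 40 ≡ 22; y = λ·(9 - 22) - 18 ≡ 28. → (22, 28)
9P: (22, 28) + (31, 17). λ = (17 - 28)/(31 - 22) ≡ 26/9 mod 37. 9⁻¹ ≡ 33 (mod 37), so λ ≡ 7.
  x = λ² - 22 - 31 = 49 - 53 ≡ 33; y = λ·(22 - 33) - 28 ≡ 6. → (33, 6)
10P: (33, 6) + (31, 17). λ = (17 - 6)/(31 - 33) ≡ 11/35 mod 37. 35⁻¹ ≡ 18 (mod 37), so λ ≡ 13.
  x = λ² - 33 - 31 = 169 - 64 ≡ 31; y = λ·(33 - 31) - 6 ≡ 20. → (31, 20)
11P: (31, 20) + (31, 17): same x and y₁ ≡ -y₂, so the sum is O.
11P = O, so the order is 11.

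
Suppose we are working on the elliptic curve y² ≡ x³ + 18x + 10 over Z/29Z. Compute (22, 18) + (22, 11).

The two points share x = 22 and their y-coordinates satisfy 18 + 11 ≡ 0 (mod 29), so they are inverses. Their sum is O.

O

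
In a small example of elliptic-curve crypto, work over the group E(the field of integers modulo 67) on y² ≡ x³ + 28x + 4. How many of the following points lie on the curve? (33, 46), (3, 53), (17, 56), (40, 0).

(33, 46): 46² ≡ 39, rhs ≡ 15 → off.
(3, 53): 53² ≡ 62, rhs ≡ 48 → off.
(17, 56): 56² ≡ 54, rhs ≡ 33 → off.
(40, 0): 0² ≡ 0, rhs ≡ 0 → on.

1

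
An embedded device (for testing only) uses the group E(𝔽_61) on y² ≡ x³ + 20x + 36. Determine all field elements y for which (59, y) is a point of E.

x³ + 20x + 36 = 206595 ≡ 49 (mod 61).
Square roots of 49 mod 61: 7 and 54 (since 7² = 49 ≡ 49).

7, 54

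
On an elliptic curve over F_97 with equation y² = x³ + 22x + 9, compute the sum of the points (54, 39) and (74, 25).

(50, 94)

(54, 39) + (74, 25). λ = (25 - 39)/(74 - 54) ≡ 83/20 mod 97. 20⁻¹ ≡ 34 (mod 97), so λ ≡ 9.
  x = λ² - 54 - 74 = 81 - 128 ≡ 50; y = λ·(54 - 50) - 39 ≡ 94. → (50, 94)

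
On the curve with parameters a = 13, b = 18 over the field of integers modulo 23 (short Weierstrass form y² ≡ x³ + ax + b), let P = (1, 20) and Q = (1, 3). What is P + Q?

O

The two points share x = 1 and their y-coordinates satisfy 20 + 3 ≡ 0 (mod 23), so they are inverses. Their sum is 𝒪.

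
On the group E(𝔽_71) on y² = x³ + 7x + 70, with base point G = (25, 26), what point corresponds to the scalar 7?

Double-and-add on 7 = (111)₂. Start with G = (25, 26) for the leading 1-bit.
double: tangent at (25, 26): λ = (3·25² + 7)/(2·26) ≡ 36/52. 52⁻¹ ≡ 56 (mod 71) since 52·56 = 2912 ≡ 1, so λ ≡ 36·56 ≡ 28.
  x = λ² - 25 - 25 = 784 - 50 ≡ 24; y = λ·(25 - 24) - 26 ≡ 2. → (24, 2)
add G: (24, 2) + (25, 26). λ = (26 - 2)/(25 - 24) ≡ 24/1 mod 71. 1⁻¹ ≡ 1 (mod 71), so λ ≡ 24.
  x = λ² - 24 - 25 = 576 - 49 ≡ 30; y = λ·(24 - 30) - 2 ≡ 67. → (30, 67)
double: tangent at (30, 67): λ = (3·30² + 7)/(2·67) ≡ 9/63. 63⁻¹ ≡ 62 (mod 71) since 63·62 = 3906 ≡ 1, so λ ≡ 9·62 ≡ 61.
  x = λ² - 30 - 30 = 3721 - 60 ≡ 40; y = λ·(30 - 40) - 67 ≡ 33. → (40, 33)
add G: (40, 33) + (25, 26). λ = (26 - 33)/(25 - 40) ≡ 64/56 mod 71. 56⁻¹ ≡ 52 (mod 71) since 56·52 = 2912 ≡ 1, so λ ≡ 62.
  x = λ² - 40 - 25 = 3844 - 65 ≡ 16; y = λ·(40 - 16) - 33 ≡ 35. → (16, 35)

(16, 35)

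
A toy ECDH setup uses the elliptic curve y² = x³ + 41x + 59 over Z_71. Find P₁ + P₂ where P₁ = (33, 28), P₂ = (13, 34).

(33, 28) + (13, 34). λ = (34 - 28)/(13 - 33) ≡ 6/51 mod 71. 51⁻¹ ≡ 39 (mod 71), so λ ≡ 21.
  x = λ² - 33 - 13 = 441 - 46 ≡ 40; y = λ·(33 - 40) - 28 ≡ 38. → (40, 38)

(40, 38)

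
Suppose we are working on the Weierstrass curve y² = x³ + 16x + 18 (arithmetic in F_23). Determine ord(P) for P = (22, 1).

2P: tangent at (22, 1): λ = (3·22² + 16)/(2·1) ≡ 19/2. 2⁻¹ ≡ 12 (mod 23), so λ ≡ 19·12 ≡ 21.
  x = λ² - 22 - 22 = 441 - 44 ≡ 6; y = λ·(22 - 6) - 1 ≡ 13. → (6, 13)
3P: (6, 13) + (22, 1). λ = (1 - 13)/(22 - 6) ≡ 11/16 mod 23. 16⁻¹ ≡ 13 (mod 23), so λ ≡ 5.
  x = λ² - 6 - 22 = 25 - 28 ≡ 20; y = λ·(6 - 20) - 13 ≡ 9. → (20, 9)
4P: (20, 9) + (22, 1). λ = (1 - 9)/(22 - 20) ≡ 15/2 mod 23. 2⁻¹ ≡ 12 (mod 23), so λ ≡ 19.
  x = λ² - 20 - 22 = 361 - 42 ≡ 20; y = λ·(20 - 20) - 9 ≡ 14. → (20, 14)
5P: (20, 14) + (22, 1). λ = (1 - 14)/(22 - 20) ≡ 10/2 mod 23. 2⁻¹ ≡ 12 (mod 23), so λ ≡ 5.
  x = λ² - 20 - 22 = 25 - 42 ≡ 6; y = λ·(20 - 6) - 14 ≡ 10. → (6, 10)
6P: (6, 10) + (22, 1). λ = (1 - 10)/(22 - 6) ≡ 14/16 mod 23. 16⁻¹ ≡ 13 (mod 23), so λ ≡ 21.
  x = λ² - 6 - 22 = 441 - 28 ≡ 22; y = λ·(6 - 22) - 10 ≡ 22. → (22, 22)
7P: (22, 22) + (22, 1): same x and y₁ ≡ -y₂, so the sum is O.
7P = O, so the order is 7.

7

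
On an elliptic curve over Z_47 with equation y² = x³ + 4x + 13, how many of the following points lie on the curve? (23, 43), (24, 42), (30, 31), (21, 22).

(23, 43): 43² ≡ 16, rhs ≡ 5 → off.
(24, 42): 42² ≡ 25, rhs ≡ 21 → off.
(30, 31): 31² ≡ 21, rhs ≡ 14 → off.
(21, 22): 22² ≡ 14, rhs ≡ 5 → off.

0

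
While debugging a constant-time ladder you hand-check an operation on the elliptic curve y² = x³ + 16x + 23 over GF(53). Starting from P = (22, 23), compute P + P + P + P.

(33, 17)

Repeated addition: build up to 4P.
2P: tangent at (22, 23): λ = (3·22² + 16)/(2·23) ≡ 37/46. 46⁻¹ ≡ 15 (mod 53) since 46·15 = 690 ≡ 1, so λ ≡ 37·15 ≡ 25.
  x = λ² - 22 - 22 = 625 - 44 ≡ 51; y = λ·(22 - 51) - 23 ≡ 47. → (51, 47)
3P: (51, 47) + (22, 23). λ = (23 - 47)/(22 - 51) ≡ 29/24 mod 53. 24⁻¹ ≡ 42 (mod 53) since 24·42 = 1008 ≡ 1, so λ ≡ 52.
  x = λ² - 51 - 22 = 2704 - 73 ≡ 34; y = λ·(51 - 34) - 47 ≡ 42. → (34, 42)
4P: (34, 42) + (22, 23). λ = (23 - 42)/(22 - 34) ≡ 34/41 mod 53. 41⁻¹ ≡ 22 (mod 53) since 41·22 = 902 ≡ 1, so λ ≡ 6.
  x = λ² - 34 - 22 = 36 - 56 ≡ 33; y = λ·(34 - 33) - 42 ≡ 17. → (33, 17)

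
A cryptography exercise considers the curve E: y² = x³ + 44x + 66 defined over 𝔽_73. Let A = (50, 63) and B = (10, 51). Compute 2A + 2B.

First 2A:
Repeated addition: build up to 2A.
2A: tangent at (50, 63): λ = (3·50² + 44)/(2·63) ≡ 25/53. 53⁻¹ ≡ 62 (mod 73) since 53·62 = 3286 ≡ 1, so λ ≡ 25·62 ≡ 17.
  x = λ² - 50 - 50 = 289 - 100 ≡ 43; y = λ·(50 - 43) - 63 ≡ 56. → (43, 56)
2A = (43, 56).
Next 2B:
Repeated addition: build up to 2B.
2B: tangent at (10, 51): λ = (3·10² + 44)/(2·51) ≡ 52/29. 29⁻¹ ≡ 68 (mod 73), so λ ≡ 52·68 ≡ 32.
  x = λ² - 10 - 10 = 1024 - 20 ≡ 55; y = λ·(10 - 55) - 51 ≡ 42. → (55, 42)
2B = (55, 42).
Finally 2A + 2B:
(43, 56) + (55, 42). λ = (42 - 56)/(55 - 43) ≡ 59/12 mod 73. 12⁻¹ ≡ 67 (mod 73), so λ ≡ 11.
  x = λ² - 43 - 55 = 121 - 98 ≡ 23; y = λ·(43 - 23) - 56 ≡ 18. → (23, 18)

(23, 18)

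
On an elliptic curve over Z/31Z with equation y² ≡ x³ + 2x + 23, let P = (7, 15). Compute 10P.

Repeated addition: build up to 10P.
2P: tangent at (7, 15): λ = (3·7² + 2)/(2·15) ≡ 25/30. 30⁻¹ ≡ 30 (mod 31) since 30·30 = 900 ≡ 1, so λ ≡ 25·30 ≡ 6.
  x = λ² - 7 - 7 = 36 - 14 ≡ 22; y = λ·(7 - 22) - 15 ≡ 19. → (22, 19)
3P: (22, 19) + (7, 15). λ = (15 - 19)/(7 - 22) ≡ 27/16 mod 31. 16⁻¹ ≡ 2 (mod 31), so λ ≡ 23.
  x = λ² - 22 - 7 = 529 - 29 ≡ 4; y = λ·(22 - 4) - 19 ≡ 23. → (4, 23)
4P: (4, 23) + (7, 15). λ = (15 - 23)/(7 - 4) ≡ 23/3 mod 31. 3⁻¹ ≡ 21 (mod 31), so λ ≡ 18.
  x = λ² - 4 - 7 = 324 - 11 ≡ 3; y = λ·(4 - 3) - 23 ≡ 26. → (3, 26)
5P: (3, 26) + (7, 15). λ = (15 - 26)/(7 - 3) ≡ 20/4 mod 31. 4⁻¹ ≡ 8 (mod 31) since 4·8 = 32 ≡ 1, so λ ≡ 5.
  x = λ² - 3 - 7 = 25 - 10 ≡ 15; y = λ·(3 - 15) - 26 ≡ 7. → (15, 7)
6P: (15, 7) + (7, 15). λ = (15 - 7)/(7 - 15) ≡ 8/23 mod 31. 23⁻¹ ≡ 27 (mod 31) since 23·27 = 621 ≡ 1, so λ ≡ 30.
  x = λ² - 15 - 7 = 900 - 22 ≡ 10; y = λ·(15 - 10) - 7 ≡ 19. → (10, 19)
7P: (10, 19) + (7, 15). λ = (15 - 19)/(7 - 10) ≡ 27/28 mod 31. 28⁻¹ ≡ 10 (mod 31), so λ ≡ 22.
  x = λ² - 10 - 7 = 484 - 17 ≡ 2; y = λ·(10 - 2) - 19 ≡ 2. → (2, 2)
8P: (2, 2) + (7, 15). λ = (15 - 2)/(7 - 2) ≡ 13/5 mod 31. 5⁻¹ ≡ 25 (mod 31) since 5·25 = 125 ≡ 1, so λ ≡ 15.
  x = λ² - 2 - 7 = 225 - 9 ≡ 30; y = λ·(2 - 30) - 2 ≡ 12. → (30, 12)
9P: (30, 12) + (7, 15). λ = (15 - 12)/(7 - 30) ≡ 3/8 mod 31. 8⁻¹ ≡ 4 (mod 31) since 8·4 = 32 ≡ 1, so λ ≡ 12.
  x = λ² - 30 - 7 = 144 - 37 ≡ 14; y = λ·(30 - 14) - 12 ≡ 25. → (14, 25)
10P: (14, 25) + (7, 15). λ = (15 - 25)/(7 - 14) ≡ 21/24 mod 31. 24⁻¹ ≡ 22 (mod 31) since 24·22 = 528 ≡ 1, so λ ≡ 28.
  x = λ² - 14 - 7 = 784 - 21 ≡ 19; y = λ·(14 - 19) - 25 ≡ 21. → (19, 21)

(19, 21)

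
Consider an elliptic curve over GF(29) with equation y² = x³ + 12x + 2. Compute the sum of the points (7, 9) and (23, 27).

(27, 12)

(7, 9) + (23, 27). λ = (27 - 9)/(23 - 7) ≡ 18/16 mod 29. 16⁻¹ ≡ 20 (mod 29) since 16·20 = 320 ≡ 1, so λ ≡ 12.
  x = λ² - 7 - 23 = 144 - 30 ≡ 27; y = λ·(7 - 27) - 9 ≡ 12. → (27, 12)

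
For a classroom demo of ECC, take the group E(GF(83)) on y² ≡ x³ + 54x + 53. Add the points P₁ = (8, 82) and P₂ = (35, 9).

(8, 82) + (35, 9). λ = (9 - 82)/(35 - 8) ≡ 10/27 mod 83. 27⁻¹ ≡ 40 (mod 83) since 27·40 = 1080 ≡ 1, so λ ≡ 68.
  x = λ² - 8 - 35 = 4624 - 43 ≡ 16; y = λ·(8 - 16) - 82 ≡ 38. → (16, 38)

(16, 38)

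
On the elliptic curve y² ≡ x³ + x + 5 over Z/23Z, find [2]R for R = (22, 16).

(11, 17)

tangent at (22, 16): λ = (3·22² + 1)/(2·16) ≡ 4/9. 9⁻¹ ≡ 18 (mod 23), so λ ≡ 4·18 ≡ 3.
  x = λ² - 22 - 22 = 9 - 44 ≡ 11; y = λ·(22 - 11) - 16 ≡ 17. → (11, 17)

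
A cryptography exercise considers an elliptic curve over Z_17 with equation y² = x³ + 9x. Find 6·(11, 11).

Write Q = (11, 11).
Double-and-add on 6 = (110)₂. Start with Q = (11, 11) for the leading 1-bit.
double: tangent at (11, 11): λ = (3·11² + 9)/(2·11) ≡ 15/5. 5⁻¹ ≡ 7 (mod 17), so λ ≡ 15·7 ≡ 3.
  x = λ² - 11 - 11 = 9 - 22 ≡ 4; y = λ·(11 - 4) - 11 ≡ 10. → (4, 10)
add Q: (4, 10) + (11, 11). λ = (11 - 10)/(11 - 4) ≡ 1/7 mod 17. 7⁻¹ ≡ 5 (mod 17), so λ ≡ 5.
  x = λ² - 4 - 11 = 25 - 15 ≡ 10; y = λ·(4 - 10) - 10 ≡ 11. → (10, 11)
double: tangent at (10, 11): λ = (3·10² + 9)/(2·11) ≡ 3/5. 5⁻¹ ≡ 7 (mod 17), so λ ≡ 3·7 ≡ 4.
  x = λ² - 10 - 10 = 16 - 20 ≡ 13; y = λ·(10 - 13) - 11 ≡ 11. → (13, 11)

(13, 11)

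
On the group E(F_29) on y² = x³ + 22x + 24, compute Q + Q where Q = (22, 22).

(27, 28)

tangent at (22, 22): λ = (3·22² + 22)/(2·22) ≡ 24/15. 15⁻¹ ≡ 2 (mod 29), so λ ≡ 24·2 ≡ 19.
  x = λ² - 22 - 22 = 361 - 44 ≡ 27; y = λ·(22 - 27) - 22 ≡ 28. → (27, 28)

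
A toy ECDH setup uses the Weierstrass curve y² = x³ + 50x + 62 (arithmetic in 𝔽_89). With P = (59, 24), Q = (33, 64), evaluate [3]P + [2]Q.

First 3P:
Repeated addition: build up to 3P.
2P: tangent at (59, 24): λ = (3·59² + 50)/(2·24) ≡ 80/48. 48⁻¹ ≡ 13 (mod 89) since 48·13 = 624 ≡ 1, so λ ≡ 80·13 ≡ 61.
  x = λ² - 59 - 59 = 3721 - 118 ≡ 43; y = λ·(59 - 43) - 24 ≡ 62. → (43, 62)
3P: (43, 62) + (59, 24). λ = (24 - 62)/(59 - 43) ≡ 51/16 mod 89. 16⁻¹ ≡ 39 (mod 89), so λ ≡ 31.
  x = λ² - 43 - 59 = 961 - 102 ≡ 58; y = λ·(43 - 58) - 62 ≡ 7. → (58, 7)
3P = (58, 7).
Next 2Q:
Repeated addition: build up to 2Q.
2Q: tangent at (33, 64): λ = (3·33² + 50)/(2·64) ≡ 24/39. 39⁻¹ ≡ 16 (mod 89), so λ ≡ 24·16 ≡ 28.
  x = λ² - 33 - 33 = 784 - 66 ≡ 6; y = λ·(33 - 6) - 64 ≡ 69. → (6, 69)
2Q = (6, 69).
Finally 3P + 2Q:
(58, 7) + (6, 69). λ = (69 - 7)/(6 - 58) ≡ 62/37 mod 89. 37⁻¹ ≡ 77 (mod 89), so λ ≡ 57.
  x = λ² - 58 - 6 = 3249 - 64 ≡ 70; y = λ·(58 - 70) - 7 ≡ 21. → (70, 21)

(70, 21)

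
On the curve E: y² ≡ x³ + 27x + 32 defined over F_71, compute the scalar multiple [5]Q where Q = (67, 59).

Repeated addition: build up to 5Q.
2Q: tangent at (67, 59): λ = (3·67² + 27)/(2·59) ≡ 4/47. 47⁻¹ ≡ 68 (mod 71) since 47·68 = 3196 ≡ 1, so λ ≡ 4·68 ≡ 59.
  x = λ² - 67 - 67 = 3481 - 134 ≡ 10; y = λ·(67 - 10) - 59 ≡ 38. → (10, 38)
3Q: (10, 38) + (67, 59). λ = (59 - 38)/(67 - 10) ≡ 21/57 mod 71. 57⁻¹ ≡ 5 (mod 71) since 57·5 = 285 ≡ 1, so λ ≡ 34.
  x = λ² - 10 - 67 = 1156 - 77 ≡ 14; y = λ·(10 - 14) - 38 ≡ 39. → (14, 39)
4Q: (14, 39) + (67, 59). λ = (59 - 39)/(67 - 14) ≡ 20/53 mod 71. 53⁻¹ ≡ 67 (mod 71), so λ ≡ 62.
  x = λ² - 14 - 67 = 3844 - 81 ≡ 0; y = λ·(14 - 0) - 39 ≡ 48. → (0, 48)
5Q: (0, 48) + (67, 59). λ = (59 - 48)/(67 - 0) ≡ 11/67 mod 71. 67⁻¹ ≡ 53 (mod 71), so λ ≡ 15.
  x = λ² - 0 - 67 = 225 - 67 ≡ 16; y = λ·(0 - 16) - 48 ≡ 67. → (16, 67)

(16, 67)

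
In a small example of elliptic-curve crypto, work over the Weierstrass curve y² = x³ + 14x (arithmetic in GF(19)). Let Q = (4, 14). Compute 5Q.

Double-and-add on 5 = (101)₂. Start with Q = (4, 14) for the leading 1-bit.
double: tangent at (4, 14): λ = (3·4² + 14)/(2·14) ≡ 5/9. 9⁻¹ ≡ 17 (mod 19), so λ ≡ 5·17 ≡ 9.
  x = λ² - 4 - 4 = 81 - 8 ≡ 16; y = λ·(4 - 16) - 14 ≡ 11. → (16, 11)
double: tangent at (16, 11): λ = (3·16² + 14)/(2·11) ≡ 3/3. 3⁻¹ ≡ 13 (mod 19) since 3·13 = 39 ≡ 1, so λ ≡ 3·13 ≡ 1.
  x = λ² - 16 - 16 = 1 - 32 ≡ 7; y = λ·(16 - 7) - 11 ≡ 17. → (7, 17)
add Q: (7, 17) + (4, 14). λ = (14 - 17)/(4 - 7) ≡ 16/16 mod 19. 16⁻¹ ≡ 6 (mod 19) since 16·6 = 96 ≡ 1, so λ ≡ 1.
  x = λ² - 7 - 4 = 1 - 11 ≡ 9; y = λ·(7 - 9) - 17 ≡ 0. → (9, 0)

(9, 0)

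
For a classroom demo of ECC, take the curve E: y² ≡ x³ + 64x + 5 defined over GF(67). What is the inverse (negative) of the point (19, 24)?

(19, 43)

-(19, 24) = (19, -24 mod 67) = (19, 43).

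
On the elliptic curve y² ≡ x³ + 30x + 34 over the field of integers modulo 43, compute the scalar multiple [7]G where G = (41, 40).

Repeated addition: build up to 7G.
2G: tangent at (41, 40): λ = (3·41² + 30)/(2·40) ≡ 42/37. 37⁻¹ ≡ 7 (mod 43) since 37·7 = 259 ≡ 1, so λ ≡ 42·7 ≡ 36.
  x = λ² - 41 - 41 = 1296 - 82 ≡ 10; y = λ·(41 - 10) - 40 ≡ 1. → (10, 1)
3G: (10, 1) + (41, 40). λ = (40 - 1)/(41 - 10) ≡ 39/31 mod 43. 31⁻¹ ≡ 25 (mod 43) since 31·25 = 775 ≡ 1, so λ ≡ 29.
  x = λ² - 10 - 41 = 841 - 51 ≡ 16; y = λ·(10 - 16) - 1 ≡ 40. → (16, 40)
4G: (16, 40) + (41, 40). λ = (40 - 40)/(41 - 16) ≡ 0/25 mod 43. 25⁻¹ ≡ 31 (mod 43), so λ ≡ 0.
  x = λ² - 16 - 41 = 0 - 57 ≡ 29; y = λ·(16 - 29) - 40 ≡ 3. → (29, 3)
5G: (29, 3) + (41, 40). λ = (40 - 3)/(41 - 29) ≡ 37/12 mod 43. 12⁻¹ ≡ 18 (mod 43) since 12·18 = 216 ≡ 1, so λ ≡ 21.
  x = λ² - 29 - 41 = 441 - 70 ≡ 27; y = λ·(29 - 27) - 3 ≡ 39. → (27, 39)
6G: (27, 39) + (41, 40). λ = (40 - 39)/(41 - 27) ≡ 1/14 mod 43. 14⁻¹ ≡ 40 (mod 43), so λ ≡ 40.
  x = λ² - 27 - 41 = 1600 - 68 ≡ 27; y = λ·(27 - 27) - 39 ≡ 4. → (27, 4)
7G: (27, 4) + (41, 40). λ = (40 - 4)/(41 - 27) ≡ 36/14 mod 43. 14⁻¹ ≡ 40 (mod 43) since 14·40 = 560 ≡ 1, so λ ≡ 21.
  x = λ² - 27 - 41 = 441 - 68 ≡ 29; y = λ·(27 - 29) - 4 ≡ 40. → (29, 40)

(29, 40)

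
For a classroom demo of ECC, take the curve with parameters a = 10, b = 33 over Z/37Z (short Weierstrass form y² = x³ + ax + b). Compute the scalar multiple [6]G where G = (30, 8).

(24, 0)

Repeated addition: build up to 6G.
2G: tangent at (30, 8): λ = (3·30² + 10)/(2·8) ≡ 9/16. 16⁻¹ ≡ 7 (mod 37) since 16·7 = 112 ≡ 1, so λ ≡ 9·7 ≡ 26.
  x = λ² - 30 - 30 = 676 - 60 ≡ 24; y = λ·(30 - 24) - 8 ≡ 0. → (24, 0)
3G: (24, 0) + (30, 8). λ = (8 - 0)/(30 - 24) ≡ 8/6 mod 37. 6⁻¹ ≡ 31 (mod 37), so λ ≡ 26.
  x = λ² - 24 - 30 = 676 - 54 ≡ 30; y = λ·(24 - 30) - 0 ≡ 29. → (30, 29)
4G: (30, 29) + (30, 8): same x and y₁ ≡ -y₂, so the sum is ∞.
5G: ∞ + (30, 8) = (30, 8) (identity).
6G: tangent at (30, 8): λ = (3·30² + 10)/(2·8) ≡ 9/16. 16⁻¹ ≡ 7 (mod 37), so λ ≡ 9·7 ≡ 26.
  x = λ² - 30 - 30 = 676 - 60 ≡ 24; y = λ·(30 - 24) - 8 ≡ 0. → (24, 0)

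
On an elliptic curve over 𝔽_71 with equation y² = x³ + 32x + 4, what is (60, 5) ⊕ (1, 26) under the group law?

(53, 25)

(60, 5) + (1, 26). λ = (26 - 5)/(1 - 60) ≡ 21/12 mod 71. 12⁻¹ ≡ 6 (mod 71), so λ ≡ 55.
  x = λ² - 60 - 1 = 3025 - 61 ≡ 53; y = λ·(60 - 53) - 5 ≡ 25. → (53, 25)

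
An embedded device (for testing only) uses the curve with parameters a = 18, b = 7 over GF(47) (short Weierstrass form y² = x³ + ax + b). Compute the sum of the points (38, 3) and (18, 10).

(38, 3) + (18, 10). λ = (10 - 3)/(18 - 38) ≡ 7/27 mod 47. 27⁻¹ ≡ 7 (mod 47) since 27·7 = 189 ≡ 1, so λ ≡ 2.
  x = λ² - 38 - 18 = 4 - 56 ≡ 42; y = λ·(38 - 42) - 3 ≡ 36. → (42, 36)

(42, 36)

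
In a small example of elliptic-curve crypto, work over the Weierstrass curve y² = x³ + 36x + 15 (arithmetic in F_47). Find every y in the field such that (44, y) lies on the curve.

x³ + 36x + 15 = 86783 ≡ 21 (mod 47).
Square roots of 21 mod 47: 16 and 31 (since 16² = 256 ≡ 21).

16, 31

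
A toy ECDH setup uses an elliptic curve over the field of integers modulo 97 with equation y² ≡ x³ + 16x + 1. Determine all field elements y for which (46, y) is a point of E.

43, 54

x³ + 16x + 1 = 98073 ≡ 6 (mod 97).
Square roots of 6 mod 97: 43 and 54 (since 43² = 1849 ≡ 6).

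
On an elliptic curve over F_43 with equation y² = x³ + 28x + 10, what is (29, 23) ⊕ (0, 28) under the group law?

(29, 23) + (0, 28). λ = (28 - 23)/(0 - 29) ≡ 5/14 mod 43. 14⁻¹ ≡ 40 (mod 43), so λ ≡ 28.
  x = λ² - 29 - 0 = 784 - 29 ≡ 24; y = λ·(29 - 24) - 23 ≡ 31. → (24, 31)

(24, 31)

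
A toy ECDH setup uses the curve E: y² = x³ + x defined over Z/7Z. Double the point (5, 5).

tangent at (5, 5): λ = (3·5² + 1)/(2·5) ≡ 6/3. 3⁻¹ ≡ 5 (mod 7) since 3·5 = 15 ≡ 1, so λ ≡ 6·5 ≡ 2.
  x = λ² - 5 - 5 = 4 - 10 ≡ 1; y = λ·(5 - 1) - 5 ≡ 3. → (1, 3)

(1, 3)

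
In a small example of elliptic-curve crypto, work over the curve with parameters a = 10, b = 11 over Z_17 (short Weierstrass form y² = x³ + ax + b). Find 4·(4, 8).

(16, 0)

Write G = (4, 8).
Double-and-add on 4 = (100)₂. Start with G = (4, 8) for the leading 1-bit.
double: tangent at (4, 8): λ = (3·4² + 10)/(2·8) ≡ 7/16. 16⁻¹ ≡ 16 (mod 17) since 16·16 = 256 ≡ 1, so λ ≡ 7·16 ≡ 10.
  x = λ² - 4 - 4 = 100 - 8 ≡ 7; y = λ·(4 - 7) - 8 ≡ 13. → (7, 13)
double: tangent at (7, 13): λ = (3·7² + 10)/(2·13) ≡ 4/9. 9⁻¹ ≡ 2 (mod 17) since 9·2 = 18 ≡ 1, so λ ≡ 4·2 ≡ 8.
  x = λ² - 7 - 7 = 64 - 14 ≡ 16; y = λ·(7 - 16) - 13 ≡ 0. → (16, 0)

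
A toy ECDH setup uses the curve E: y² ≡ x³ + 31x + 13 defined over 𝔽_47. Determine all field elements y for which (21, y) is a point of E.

14, 33

x³ + 31x + 13 = 9925 ≡ 8 (mod 47).
Square roots of 8 mod 47: 14 and 33 (since 14² = 196 ≡ 8).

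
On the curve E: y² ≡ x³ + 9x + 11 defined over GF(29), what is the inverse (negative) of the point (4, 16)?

-(4, 16) = (4, -16 mod 29) = (4, 13).

(4, 13)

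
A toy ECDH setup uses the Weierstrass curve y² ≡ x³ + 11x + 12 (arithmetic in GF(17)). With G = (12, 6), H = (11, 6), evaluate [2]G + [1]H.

First 2G:
Repeated addition: build up to 2G.
2G: tangent at (12, 6): λ = (3·12² + 11)/(2·6) ≡ 1/12. 12⁻¹ ≡ 10 (mod 17), so λ ≡ 1·10 ≡ 10.
  x = λ² - 12 - 12 = 100 - 24 ≡ 8; y = λ·(12 - 8) - 6 ≡ 0. → (8, 0)
2G = (8, 0).
Finally 2G + H:
(8, 0) + (11, 6). λ = (6 - 0)/(11 - 8) ≡ 6/3 mod 17. 3⁻¹ ≡ 6 (mod 17), so λ ≡ 2.
  x = λ² - 8 - 11 = 4 - 19 ≡ 2; y = λ·(8 - 2) - 0 ≡ 12. → (2, 12)

(2, 12)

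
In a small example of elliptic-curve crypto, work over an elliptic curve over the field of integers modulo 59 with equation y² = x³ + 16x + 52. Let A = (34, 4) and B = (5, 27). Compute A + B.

(34, 4) + (5, 27). λ = (27 - 4)/(5 - 34) ≡ 23/30 mod 59. 30⁻¹ ≡ 2 (mod 59), so λ ≡ 46.
  x = λ² - 34 - 5 = 2116 - 39 ≡ 12; y = λ·(34 - 12) - 4 ≡ 5. → (12, 5)

(12, 5)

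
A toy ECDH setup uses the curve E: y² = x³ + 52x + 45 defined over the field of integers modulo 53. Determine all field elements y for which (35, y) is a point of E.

none

x³ + 52x + 45 = 44740 ≡ 8 (mod 53).
8 is a non-residue mod 53; no y exists.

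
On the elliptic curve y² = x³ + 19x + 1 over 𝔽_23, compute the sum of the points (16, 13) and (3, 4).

(17, 4)

(16, 13) + (3, 4). λ = (4 - 13)/(3 - 16) ≡ 14/10 mod 23. 10⁻¹ ≡ 7 (mod 23) since 10·7 = 70 ≡ 1, so λ ≡ 6.
  x = λ² - 16 - 3 = 36 - 19 ≡ 17; y = λ·(16 - 17) - 13 ≡ 4. → (17, 4)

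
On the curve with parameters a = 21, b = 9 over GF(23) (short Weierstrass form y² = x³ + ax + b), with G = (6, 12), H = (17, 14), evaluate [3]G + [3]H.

First 3G:
Repeated addition: build up to 3G.
2G: tangent at (6, 12): λ = (3·6² + 21)/(2·12) ≡ 14/1. 1⁻¹ ≡ 1 (mod 23) since 1·1 = 1 ≡ 1, so λ ≡ 14·1 ≡ 14.
  x = λ² - 6 - 6 = 196 - 12 ≡ 0; y = λ·(6 - 0) - 12 ≡ 3. → (0, 3)
3G: (0, 3) + (6, 12). λ = (12 - 3)/(6 - 0) ≡ 9/6 mod 23. 6⁻¹ ≡ 4 (mod 23), so λ ≡ 13.
  x = λ² - 0 - 6 = 169 - 6 ≡ 2; y = λ·(0 - 2) - 3 ≡ 17. → (2, 17)
3G = (2, 17).
Next 3H:
Repeated addition: build up to 3H.
2H: tangent at (17, 14): λ = (3·17² + 21)/(2·14) ≡ 14/5. 5⁻¹ ≡ 14 (mod 23) since 5·14 = 70 ≡ 1, so λ ≡ 14·14 ≡ 12.
  x = λ² - 17 - 17 = 144 - 34 ≡ 18; y = λ·(17 - 18) - 14 ≡ 20. → (18, 20)
3H: (18, 20) + (17, 14). λ = (14 - 20)/(17 - 18) ≡ 17/22 mod 23. 22⁻¹ ≡ 22 (mod 23) since 22·22 = 484 ≡ 1, so λ ≡ 6.
  x = λ² - 18 - 17 = 36 - 35 ≡ 1; y = λ·(18 - 1) - 20 ≡ 13. → (1, 13)
3H = (1, 13).
Finally 3G + 3H:
(2, 17) + (1, 13). λ = (13 - 17)/(1 - 2) ≡ 19/22 mod 23. 22⁻¹ ≡ 22 (mod 23), so λ ≡ 4.
  x = λ² - 2 - 1 = 16 - 3 ≡ 13; y = λ·(2 - 13) - 17 ≡ 8. → (13, 8)

(13, 8)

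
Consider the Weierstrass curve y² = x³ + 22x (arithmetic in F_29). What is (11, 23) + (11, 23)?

tangent at (11, 23): λ = (3·11² + 22)/(2·23) ≡ 8/17. 17⁻¹ ≡ 12 (mod 29), so λ ≡ 8·12 ≡ 9.
  x = λ² - 11 - 11 = 81 - 22 ≡ 1; y = λ·(11 - 1) - 23 ≡ 9. → (1, 9)

(1, 9)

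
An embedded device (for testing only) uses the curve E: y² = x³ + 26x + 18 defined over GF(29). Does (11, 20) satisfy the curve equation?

no

y² = 20² ≡ 23; x³ + 26x + 18 = 1635 ≡ 11 (mod 29). 23 ≠ 11.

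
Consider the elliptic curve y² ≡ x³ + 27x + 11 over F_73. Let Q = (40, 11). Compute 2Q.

(63, 36)

tangent at (40, 11): λ = (3·40² + 27)/(2·11) ≡ 9/22. 22⁻¹ ≡ 10 (mod 73), so λ ≡ 9·10 ≡ 17.
  x = λ² - 40 - 40 = 289 - 80 ≡ 63; y = λ·(40 - 63) - 11 ≡ 36. → (63, 36)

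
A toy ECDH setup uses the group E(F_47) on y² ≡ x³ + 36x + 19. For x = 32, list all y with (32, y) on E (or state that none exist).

none

x³ + 36x + 19 = 33939 ≡ 5 (mod 47).
5 is a non-residue mod 47; no y exists.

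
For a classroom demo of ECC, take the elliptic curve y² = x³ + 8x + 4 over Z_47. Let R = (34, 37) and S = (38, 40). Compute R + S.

(34, 37) + (38, 40). λ = (40 - 37)/(38 - 34) ≡ 3/4 mod 47. 4⁻¹ ≡ 12 (mod 47), so λ ≡ 36.
  x = λ² - 34 - 38 = 1296 - 72 ≡ 2; y = λ·(34 - 2) - 37 ≡ 34. → (2, 34)

(2, 34)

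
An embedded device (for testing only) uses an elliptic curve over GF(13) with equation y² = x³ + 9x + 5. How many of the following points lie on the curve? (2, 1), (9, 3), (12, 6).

1

(2, 1): 1² ≡ 1, rhs ≡ 5 → off.
(9, 3): 3² ≡ 9, rhs ≡ 9 → on.
(12, 6): 6² ≡ 10, rhs ≡ 8 → off.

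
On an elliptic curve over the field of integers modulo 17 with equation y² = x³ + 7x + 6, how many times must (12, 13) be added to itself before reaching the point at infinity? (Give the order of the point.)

2P: tangent at (12, 13): λ = (3·12² + 7)/(2·13) ≡ 14/9. 9⁻¹ ≡ 2 (mod 17), so λ ≡ 14·2 ≡ 11.
  x = λ² - 12 - 12 = 121 - 24 ≡ 12; y = λ·(12 - 12) - 13 ≡ 4. → (12, 4)
3P: (12, 4) + (12, 13): same x and y₁ ≡ -y₂, so the sum is the point at infinity.
3P = the point at infinity, so the order is 3.

3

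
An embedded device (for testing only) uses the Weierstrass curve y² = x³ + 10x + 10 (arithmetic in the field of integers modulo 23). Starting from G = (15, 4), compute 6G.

Double-and-add on 6 = (110)₂. Start with G = (15, 4) for the leading 1-bit.
double: tangent at (15, 4): λ = (3·15² + 10)/(2·4) ≡ 18/8. 8⁻¹ ≡ 3 (mod 23), so λ ≡ 18·3 ≡ 8.
  x = λ² - 15 - 15 = 64 - 30 ≡ 11; y = λ·(15 - 11) - 4 ≡ 5. → (11, 5)
add G: (11, 5) + (15, 4). λ = (4 - 5)/(15 - 11) ≡ 22/4 mod 23. 4⁻¹ ≡ 6 (mod 23), so λ ≡ 17.
  x = λ² - 11 - 15 = 289 - 26 ≡ 10; y = λ·(11 - 10) - 5 ≡ 12. → (10, 12)
double: tangent at (10, 12): λ = (3·10² + 10)/(2·12) ≡ 11/1. 1⁻¹ ≡ 1 (mod 23), so λ ≡ 11·1 ≡ 11.
  x = λ² - 10 - 10 = 121 - 20 ≡ 9; y = λ·(10 - 9) - 12 ≡ 22. → (9, 22)

(9, 22)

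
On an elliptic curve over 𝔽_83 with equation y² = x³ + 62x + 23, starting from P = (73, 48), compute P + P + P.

(23, 2)

Repeated addition: build up to 3P.
2P: tangent at (73, 48): λ = (3·73² + 62)/(2·48) ≡ 30/13. 13⁻¹ ≡ 32 (mod 83), so λ ≡ 30·32 ≡ 47.
  x = λ² - 73 - 73 = 2209 - 146 ≡ 71; y = λ·(73 - 71) - 48 ≡ 46. → (71, 46)
3P: (71, 46) + (73, 48). λ = (48 - 46)/(73 - 71) ≡ 2/2 mod 83. 2⁻¹ ≡ 42 (mod 83) since 2·42 = 84 ≡ 1, so λ ≡ 1.
  x = λ² - 71 - 73 = 1 - 144 ≡ 23; y = λ·(71 - 23) - 46 ≡ 2. → (23, 2)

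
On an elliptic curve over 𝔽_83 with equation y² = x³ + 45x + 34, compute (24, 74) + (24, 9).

The two points share x = 24 and their y-coordinates satisfy 74 + 9 ≡ 0 (mod 83), so they are inverses. Their sum is O.

O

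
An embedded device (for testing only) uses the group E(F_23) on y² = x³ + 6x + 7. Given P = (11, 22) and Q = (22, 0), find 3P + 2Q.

First 3P:
Repeated addition: build up to 3P.
2P: tangent at (11, 22): λ = (3·11² + 6)/(2·22) ≡ 1/21. 21⁻¹ ≡ 11 (mod 23), so λ ≡ 1·11 ≡ 11.
  x = λ² - 11 - 11 = 121 - 22 ≡ 7; y = λ·(11 - 7) - 22 ≡ 22. → (7, 22)
3P: (7, 22) + (11, 22). λ = (22 - 22)/(11 - 7) ≡ 0/4 mod 23. 4⁻¹ ≡ 6 (mod 23), so λ ≡ 0.
  x = λ² - 7 - 11 = 0 - 18 ≡ 5; y = λ·(7 - 5) - 22 ≡ 1. → (5, 1)
3P = (5, 1).
Next 2Q:
Repeated addition: build up to 2Q.
2Q: (22, 0) + (22, 0): same x and y₁ ≡ -y₂, so the sum is O.
2Q = O.
Finally 3P + 2Q:
(5, 1) + O = (5, 1) (identity).

(5, 1)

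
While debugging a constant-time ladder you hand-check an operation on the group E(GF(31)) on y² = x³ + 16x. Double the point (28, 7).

tangent at (28, 7): λ = (3·28² + 16)/(2·7) ≡ 12/14. 14⁻¹ ≡ 20 (mod 31), so λ ≡ 12·20 ≡ 23.
  x = λ² - 28 - 28 = 529 - 56 ≡ 8; y = λ·(28 - 8) - 7 ≡ 19. → (8, 19)

(8, 19)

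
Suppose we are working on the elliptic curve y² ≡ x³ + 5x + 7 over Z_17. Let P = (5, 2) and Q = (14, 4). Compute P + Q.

(5, 2) + (14, 4). λ = (4 - 2)/(14 - 5) ≡ 2/9 mod 17. 9⁻¹ ≡ 2 (mod 17), so λ ≡ 4.
  x = λ² - 5 - 14 = 16 - 19 ≡ 14; y = λ·(5 - 14) - 2 ≡ 13. → (14, 13)

(14, 13)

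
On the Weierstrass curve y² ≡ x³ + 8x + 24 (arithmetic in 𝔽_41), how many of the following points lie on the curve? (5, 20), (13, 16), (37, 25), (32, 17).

2

(5, 20): 20² ≡ 31, rhs ≡ 25 → off.
(13, 16): 16² ≡ 10, rhs ≡ 29 → off.
(37, 25): 25² ≡ 10, rhs ≡ 10 → on.
(32, 17): 17² ≡ 2, rhs ≡ 2 → on.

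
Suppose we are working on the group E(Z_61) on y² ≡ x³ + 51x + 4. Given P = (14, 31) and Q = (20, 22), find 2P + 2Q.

(20, 22)

First 2P:
Repeated addition: build up to 2P.
2P: tangent at (14, 31): λ = (3·14² + 51)/(2·31) ≡ 29/1. 1⁻¹ ≡ 1 (mod 61), so λ ≡ 29·1 ≡ 29.
  x = λ² - 14 - 14 = 841 - 28 ≡ 20; y = λ·(14 - 20) - 31 ≡ 39. → (20, 39)
2P = (20, 39).
Next 2Q:
Repeated addition: build up to 2Q.
2Q: tangent at (20, 22): λ = (3·20² + 51)/(2·22) ≡ 31/44. 44⁻¹ ≡ 43 (mod 61), so λ ≡ 31·43 ≡ 52.
  x = λ² - 20 - 20 = 2704 - 40 ≡ 41; y = λ·(20 - 41) - 22 ≡ 45. → (41, 45)
2Q = (41, 45).
Finally 2P + 2Q:
(20, 39) + (41, 45). λ = (45 - 39)/(41 - 20) ≡ 6/21 mod 61. 21⁻¹ ≡ 32 (mod 61), so λ ≡ 9.
  x = λ² - 20 - 41 = 81 - 61 ≡ 20; y = λ·(20 - 20) - 39 ≡ 22. → (20, 22)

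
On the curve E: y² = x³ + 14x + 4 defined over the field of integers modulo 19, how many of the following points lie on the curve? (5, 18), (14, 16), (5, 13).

0

(5, 18): 18² ≡ 1, rhs ≡ 9 → off.
(14, 16): 16² ≡ 9, rhs ≡ 18 → off.
(5, 13): 13² ≡ 17, rhs ≡ 9 → off.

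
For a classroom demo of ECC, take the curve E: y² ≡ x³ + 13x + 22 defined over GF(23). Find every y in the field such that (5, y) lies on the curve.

x³ + 13x + 22 = 212 ≡ 5 (mod 23).
5 is a non-residue mod 23; no y exists.

none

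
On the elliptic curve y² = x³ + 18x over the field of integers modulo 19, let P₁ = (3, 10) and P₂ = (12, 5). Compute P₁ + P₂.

(3, 10) + (12, 5). λ = (5 - 10)/(12 - 3) ≡ 14/9 mod 19. 9⁻¹ ≡ 17 (mod 19), so λ ≡ 10.
  x = λ² - 3 - 12 = 100 - 15 ≡ 9; y = λ·(3 - 9) - 10 ≡ 6. → (9, 6)

(9, 6)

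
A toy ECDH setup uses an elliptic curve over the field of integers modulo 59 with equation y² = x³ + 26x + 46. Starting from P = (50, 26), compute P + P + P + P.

(42, 1)

Repeated addition: build up to 4P.
2P: tangent at (50, 26): λ = (3·50² + 26)/(2·26) ≡ 33/52. 52⁻¹ ≡ 42 (mod 59) since 52·42 = 2184 ≡ 1, so λ ≡ 33·42 ≡ 29.
  x = λ² - 50 - 50 = 841 - 100 ≡ 33; y = λ·(50 - 33) - 26 ≡ 54. → (33, 54)
3P: (33, 54) + (50, 26). λ = (26 - 54)/(50 - 33) ≡ 31/17 mod 59. 17⁻¹ ≡ 7 (mod 59), so λ ≡ 40.
  x = λ² - 33 - 50 = 1600 - 83 ≡ 42; y = λ·(33 - 42) - 54 ≡ 58. → (42, 58)
4P: (42, 58) + (50, 26). λ = (26 - 58)/(50 - 42) ≡ 27/8 mod 59. 8⁻¹ ≡ 37 (mod 59) since 8·37 = 296 ≡ 1, so λ ≡ 55.
  x = λ² - 42 - 50 = 3025 - 92 ≡ 42; y = λ·(42 - 42) - 58 ≡ 1. → (42, 1)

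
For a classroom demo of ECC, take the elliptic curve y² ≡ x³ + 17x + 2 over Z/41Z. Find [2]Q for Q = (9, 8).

(18, 20)

tangent at (9, 8): λ = (3·9² + 17)/(2·8) ≡ 14/16. 16⁻¹ ≡ 18 (mod 41) since 16·18 = 288 ≡ 1, so λ ≡ 14·18 ≡ 6.
  x = λ² - 9 - 9 = 36 - 18 ≡ 18; y = λ·(9 - 18) - 8 ≡ 20. → (18, 20)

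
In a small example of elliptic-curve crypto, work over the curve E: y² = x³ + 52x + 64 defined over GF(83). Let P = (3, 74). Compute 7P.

Double-and-add on 7 = (111)₂. Start with P = (3, 74) for the leading 1-bit.
double: tangent at (3, 74): λ = (3·3² + 52)/(2·74) ≡ 79/65. 65⁻¹ ≡ 23 (mod 83) since 65·23 = 1495 ≡ 1, so λ ≡ 79·23 ≡ 74.
  x = λ² - 3 - 3 = 5476 - 6 ≡ 75; y = λ·(3 - 75) - 74 ≡ 76. → (75, 76)
add P: (75, 76) + (3, 74). λ = (74 - 76)/(3 - 75) ≡ 81/11 mod 83. 11⁻¹ ≡ 68 (mod 83), so λ ≡ 30.
  x = λ² - 75 - 3 = 900 - 78 ≡ 75; y = λ·(75 - 75) - 76 ≡ 7. → (75, 7)
double: tangent at (75, 7): λ = (3·75² + 52)/(2·7) ≡ 78/14. 14⁻¹ ≡ 6 (mod 83) since 14·6 = 84 ≡ 1, so λ ≡ 78·6 ≡ 53.
  x = λ² - 75 - 75 = 2809 - 150 ≡ 3; y = λ·(75 - 3) - 7 ≡ 74. → (3, 74)
add P: tangent at (3, 74): λ = (3·3² + 52)/(2·74) ≡ 79/65. 65⁻¹ ≡ 23 (mod 83), so λ ≡ 79·23 ≡ 74.
  x = λ² - 3 - 3 = 5476 - 6 ≡ 75; y = λ·(3 - 75) - 74 ≡ 76. → (75, 76)

(75, 76)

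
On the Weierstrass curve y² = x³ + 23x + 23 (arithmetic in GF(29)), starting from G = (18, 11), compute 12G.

Double-and-add on 12 = (1100)₂. Start with G = (18, 11) for the leading 1-bit.
double: tangent at (18, 11): λ = (3·18² + 23)/(2·11) ≡ 9/22. 22⁻¹ ≡ 4 (mod 29), so λ ≡ 9·4 ≡ 7.
  x = λ² - 18 - 18 = 49 - 36 ≡ 13; y = λ·(18 - 13) - 11 ≡ 24. → (13, 24)
add G: (13, 24) + (18, 11). λ = (11 - 24)/(18 - 13) ≡ 16/5 mod 29. 5⁻¹ ≡ 6 (mod 29) since 5·6 = 30 ≡ 1, so λ ≡ 9.
  x = λ² - 13 - 18 = 81 - 31 ≡ 21; y = λ·(13 - 21) - 24 ≡ 20. → (21, 20)
double: tangent at (21, 20): λ = (3·21² + 23)/(2·20) ≡ 12/11. 11⁻¹ ≡ 8 (mod 29), so λ ≡ 12·8 ≡ 9.
  x = λ² - 21 - 21 = 81 - 42 ≡ 10; y = λ·(21 - 10) - 20 ≡ 21. → (10, 21)
double: tangent at (10, 21): λ = (3·10² + 23)/(2·21) ≡ 4/13. 13⁻¹ ≡ 9 (mod 29) since 13·9 = 117 ≡ 1, so λ ≡ 4·9 ≡ 7.
  x = λ² - 10 - 10 = 49 - 20 ≡ 0; y = λ·(10 - 0) - 21 ≡ 20. → (0, 20)

(0, 20)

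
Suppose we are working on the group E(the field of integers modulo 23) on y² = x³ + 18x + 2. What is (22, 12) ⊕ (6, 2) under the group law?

(13, 8)

(22, 12) + (6, 2). λ = (2 - 12)/(6 - 22) ≡ 13/7 mod 23. 7⁻¹ ≡ 10 (mod 23) since 7·10 = 70 ≡ 1, so λ ≡ 15.
  x = λ² - 22 - 6 = 225 - 28 ≡ 13; y = λ·(22 - 13) - 12 ≡ 8. → (13, 8)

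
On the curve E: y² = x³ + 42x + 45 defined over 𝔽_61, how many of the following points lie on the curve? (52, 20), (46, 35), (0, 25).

(52, 20): 20² ≡ 34, rhs ≡ 36 → off.
(46, 35): 35² ≡ 5, rhs ≡ 5 → on.
(0, 25): 25² ≡ 15, rhs ≡ 45 → off.

1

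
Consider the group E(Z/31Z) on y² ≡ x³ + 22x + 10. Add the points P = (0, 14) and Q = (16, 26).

(2, 0)

(0, 14) + (16, 26). λ = (26 - 14)/(16 - 0) ≡ 12/16 mod 31. 16⁻¹ ≡ 2 (mod 31), so λ ≡ 24.
  x = λ² - 0 - 16 = 576 - 16 ≡ 2; y = λ·(0 - 2) - 14 ≡ 0. → (2, 0)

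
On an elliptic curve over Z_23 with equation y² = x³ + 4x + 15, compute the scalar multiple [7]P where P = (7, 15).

Double-and-add on 7 = (111)₂. Start with P = (7, 15) for the leading 1-bit.
double: tangent at (7, 15): λ = (3·7² + 4)/(2·15) ≡ 13/7. 7⁻¹ ≡ 10 (mod 23), so λ ≡ 13·10 ≡ 15.
  x = λ² - 7 - 7 = 225 - 14 ≡ 4; y = λ·(7 - 4) - 15 ≡ 7. → (4, 7)
add P: (4, 7) + (7, 15). λ = (15 - 7)/(7 - 4) ≡ 8/3 mod 23. 3⁻¹ ≡ 8 (mod 23), so λ ≡ 18.
  x = λ² - 4 - 7 = 324 - 11 ≡ 14; y = λ·(4 - 14) - 7 ≡ 20. → (14, 20)
double: tangent at (14, 20): λ = (3·14² + 4)/(2·20) ≡ 17/17. 17⁻¹ ≡ 19 (mod 23), so λ ≡ 17·19 ≡ 1.
  x = λ² - 14 - 14 = 1 - 28 ≡ 19; y = λ·(14 - 19) - 20 ≡ 21. → (19, 21)
add P: (19, 21) + (7, 15). λ = (15 - 21)/(7 - 19) ≡ 17/11 mod 23. 11⁻¹ ≡ 21 (mod 23) since 11·21 = 231 ≡ 1, so λ ≡ 12.
  x = λ² - 19 - 7 = 144 - 26 ≡ 3; y = λ·(19 - 3) - 21 ≡ 10. → (3, 10)

(3, 10)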